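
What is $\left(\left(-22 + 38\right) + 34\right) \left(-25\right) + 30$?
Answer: $-1220$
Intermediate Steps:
$\left(\left(-22 + 38\right) + 34\right) \left(-25\right) + 30 = \left(16 + 34\right) \left(-25\right) + 30 = 50 \left(-25\right) + 30 = -1250 + 30 = -1220$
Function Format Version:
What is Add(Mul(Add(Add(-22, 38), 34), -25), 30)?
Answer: -1220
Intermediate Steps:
Add(Mul(Add(Add(-22, 38), 34), -25), 30) = Add(Mul(Add(16, 34), -25), 30) = Add(Mul(50, -25), 30) = Add(-1250, 30) = -1220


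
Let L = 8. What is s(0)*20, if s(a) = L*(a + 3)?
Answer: 480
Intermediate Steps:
s(a) = 24 + 8*a (s(a) = 8*(a + 3) = 8*(3 + a) = 24 + 8*a)
s(0)*20 = (24 + 8*0)*20 = (24 + 0)*20 = 24*20 = 480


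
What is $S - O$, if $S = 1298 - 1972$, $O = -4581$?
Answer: $3907$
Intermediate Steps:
$S = -674$ ($S = 1298 - 1972 = -674$)
$S - O = -674 - -4581 = -674 + 4581 = 3907$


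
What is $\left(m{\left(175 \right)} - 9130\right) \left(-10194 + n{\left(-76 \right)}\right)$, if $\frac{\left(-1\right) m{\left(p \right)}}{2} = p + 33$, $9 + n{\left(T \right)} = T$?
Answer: $98123334$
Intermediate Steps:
$n{\left(T \right)} = -9 + T$
$m{\left(p \right)} = -66 - 2 p$ ($m{\left(p \right)} = - 2 \left(p + 33\right) = - 2 \left(33 + p\right) = -66 - 2 p$)
$\left(m{\left(175 \right)} - 9130\right) \left(-10194 + n{\left(-76 \right)}\right) = \left(\left(-66 - 350\right) - 9130\right) \left(-10194 - 85\right) = \left(-416 - 9130\right) \left(-10279\right) = \left(-9546\right) \left(-10279\right) = 98123334$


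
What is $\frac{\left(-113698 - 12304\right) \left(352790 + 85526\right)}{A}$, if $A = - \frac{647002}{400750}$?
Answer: $\frac{11066449286137000}{323501} \approx 3.4208 \cdot 10^{10}$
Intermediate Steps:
$A = - \frac{323501}{200375}$ ($A = \left(-647002\right) \frac{1}{400750} = - \frac{323501}{200375} \approx -1.6145$)
$\frac{\left(-113698 - 12304\right) \left(352790 + 85526\right)}{A} = \frac{\left(-113698 - 12304\right) \left(352790 + 85526\right)}{- \frac{323501}{200375}} = \left(-126002\right) 438316 \left(- \frac{200375}{323501}\right) = \left(-55228692632\right) \left(- \frac{200375}{323501}\right) = \frac{11066449286137000}{323501}$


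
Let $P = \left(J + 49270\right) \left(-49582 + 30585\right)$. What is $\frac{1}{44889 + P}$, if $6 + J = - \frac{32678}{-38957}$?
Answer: $- \frac{38957}{36457489822249} \approx -1.0686 \cdot 10^{-9}$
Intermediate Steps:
$J = - \frac{201064}{38957}$ ($J = -6 - \frac{32678}{-38957} = -6 - - \frac{32678}{38957} = -6 + \frac{32678}{38957} = - \frac{201064}{38957} \approx -5.1612$)
$P = - \frac{36459238563022}{38957}$ ($P = \left(- \frac{201064}{38957} + 49270\right) \left(-49582 + 30585\right) = \frac{1919210326}{38957} \left(-18997\right) = - \frac{36459238563022}{38957} \approx -9.3588 \cdot 10^{8}$)
$\frac{1}{44889 + P} = \frac{1}{44889 - \frac{36459238563022}{38957}} = \frac{1}{- \frac{36457489822249}{38957}} = - \frac{38957}{36457489822249}$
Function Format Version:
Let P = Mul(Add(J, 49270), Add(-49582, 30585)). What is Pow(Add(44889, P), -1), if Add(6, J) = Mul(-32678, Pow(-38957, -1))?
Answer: Rational(-38957, 36457489822249) ≈ -1.0686e-9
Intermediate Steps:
J = Rational(-201064, 38957) (J = Add(-6, Mul(-32678, Pow(-38957, -1))) = Add(-6, Mul(-32678, Rational(-1, 38957))) = Add(-6, Rational(32678, 38957)) = Rational(-201064, 38957) ≈ -5.1612)
P = Rational(-36459238563022, 38957) (P = Mul(Add(Rational(-201064, 38957), 49270), Add(-49582, 30585)) = Mul(Rational(1919210326, 38957), -18997) = Rational(-36459238563022, 38957) ≈ -9.3588e+8)
Pow(Add(44889, P), -1) = Pow(Add(44889, Rational(-36459238563022, 38957)), -1) = Pow(Rational(-36457489822249, 38957), -1) = Rational(-38957, 36457489822249)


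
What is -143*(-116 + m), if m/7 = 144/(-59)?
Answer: 1122836/59 ≈ 19031.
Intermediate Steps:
m = -1008/59 (m = 7*(144/(-59)) = 7*(144*(-1/59)) = 7*(-144/59) = -1008/59 ≈ -17.085)
-143*(-116 + m) = -143*(-116 - 1008/59) = -143*(-7852/59) = 1122836/59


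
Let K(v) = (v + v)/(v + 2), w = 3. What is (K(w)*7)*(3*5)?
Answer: 126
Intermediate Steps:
K(v) = 2*v/(2 + v) (K(v) = (2*v)/(2 + v) = 2*v/(2 + v))
(K(w)*7)*(3*5) = ((2*3/(2 + 3))*7)*(3*5) = ((2*3/5)*7)*15 = ((2*3*(1/5))*7)*15 = ((6/5)*7)*15 = (42/5)*15 = 126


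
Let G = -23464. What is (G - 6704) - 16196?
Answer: -46364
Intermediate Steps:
(G - 6704) - 16196 = (-23464 - 6704) - 16196 = -30168 - 16196 = -46364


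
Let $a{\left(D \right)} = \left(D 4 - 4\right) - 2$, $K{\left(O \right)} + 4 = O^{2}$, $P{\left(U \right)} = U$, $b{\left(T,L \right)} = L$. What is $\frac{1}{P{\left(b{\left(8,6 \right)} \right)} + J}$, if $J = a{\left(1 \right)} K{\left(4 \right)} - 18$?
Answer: $- \frac{1}{36} \approx -0.027778$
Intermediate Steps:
$K{\left(O \right)} = -4 + O^{2}$
$a{\left(D \right)} = -6 + 4 D$ ($a{\left(D \right)} = \left(4 D - 4\right) - 2 = \left(-4 + 4 D\right) - 2 = -6 + 4 D$)
$J = -42$ ($J = \left(-6 + 4 \cdot 1\right) \left(-4 + 4^{2}\right) - 18 = \left(-6 + 4\right) \left(-4 + 16\right) - 18 = \left(-2\right) 12 - 18 = -24 - 18 = -42$)
$\frac{1}{P{\left(b{\left(8,6 \right)} \right)} + J} = \frac{1}{6 - 42} = \frac{1}{-36} = - \frac{1}{36}$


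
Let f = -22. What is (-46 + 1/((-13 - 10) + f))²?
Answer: 4289041/2025 ≈ 2118.0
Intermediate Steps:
(-46 + 1/((-13 - 10) + f))² = (-46 + 1/((-13 - 10) - 22))² = (-46 + 1/(-23 - 22))² = (-46 + 1/(-45))² = (-46 - 1/45)² = (-2071/45)² = 4289041/2025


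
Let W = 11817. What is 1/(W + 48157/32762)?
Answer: 32762/387196711 ≈ 8.4613e-5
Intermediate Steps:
1/(W + 48157/32762) = 1/(11817 + 48157/32762) = 1/(387196711/32762) = 32762/387196711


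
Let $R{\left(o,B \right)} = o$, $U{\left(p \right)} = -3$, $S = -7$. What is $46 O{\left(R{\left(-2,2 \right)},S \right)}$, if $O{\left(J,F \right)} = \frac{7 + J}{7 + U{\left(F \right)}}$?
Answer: $\frac{115}{2} \approx 57.5$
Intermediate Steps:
$O{\left(J,F \right)} = \frac{7}{4} + \frac{J}{4}$ ($O{\left(J,F \right)} = \frac{7 + J}{7 - 3} = \frac{7 + J}{4} = \left(7 + J\right) \frac{1}{4} = \frac{7}{4} + \frac{J}{4}$)
$46 O{\left(R{\left(-2,2 \right)},S \right)} = 46 \left(\frac{7}{4} + \frac{1}{4} \left(-2\right)\right) = 46 \left(\frac{7}{4} - \frac{1}{2}\right) = 46 \cdot \frac{5}{4} = \frac{115}{2}$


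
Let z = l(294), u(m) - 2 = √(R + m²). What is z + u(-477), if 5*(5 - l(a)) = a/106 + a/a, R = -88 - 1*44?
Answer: 331/53 + √227397 ≈ 483.11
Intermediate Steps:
R = -132 (R = -88 - 44 = -132)
l(a) = 24/5 - a/530 (l(a) = 5 - (a/106 + a/a)/5 = 5 - (a*(1/106) + 1)/5 = 5 - (a/106 + 1)/5 = 5 - (1 + a/106)/5 = 5 + (-⅕ - a/530) = 24/5 - a/530)
u(m) = 2 + √(-132 + m²)
z = 225/53 (z = 24/5 - 1/530*294 = 24/5 - 147/265 = 225/53 ≈ 4.2453)
z + u(-477) = 225/53 + (2 + √(-132 + (-477)²)) = 225/53 + (2 + √(-132 + 227529)) = 225/53 + (2 + √227397) = 331/53 + √227397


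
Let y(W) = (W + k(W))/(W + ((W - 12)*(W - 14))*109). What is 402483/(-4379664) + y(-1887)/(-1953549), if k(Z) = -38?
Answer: -3683189476859746327/40079040251193315216 ≈ -0.091898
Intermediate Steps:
y(W) = (-38 + W)/(W + 109*(-14 + W)*(-12 + W)) (y(W) = (W - 38)/(W + ((W - 12)*(W - 14))*109) = (-38 + W)/(W + ((-12 + W)*(-14 + W))*109) = (-38 + W)/(W + ((-14 + W)*(-12 + W))*109) = (-38 + W)/(W + 109*(-14 + W)*(-12 + W)))
402483/(-4379664) + y(-1887)/(-1953549) = 402483/(-4379664) + ((-38 - 1887)/(18312 - 2833*(-1887) + 109*(-1887)**2))/(-1953549) = 402483*(-1/4379664) + (-1925/(18312 + 5345871 + 109*3560769))*(-1/1953549) = -134161/1459888 + (-1925/(18312 + 5345871 + 388123821))*(-1/1953549) = -134161/1459888 + (-1925/393488004)*(-1/1953549) = -134161/1459888 + ((1/393488004)*(-1925))*(-1/1953549) = -134161/1459888 - 275/56212572*(-1/1953549) = -134161/1459888 + 275/109814013818028 = -3683189476859746327/40079040251193315216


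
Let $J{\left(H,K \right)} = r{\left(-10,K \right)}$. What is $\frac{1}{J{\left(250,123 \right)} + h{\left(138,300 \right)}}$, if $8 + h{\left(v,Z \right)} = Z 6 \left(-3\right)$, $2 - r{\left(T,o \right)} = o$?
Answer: $- \frac{1}{5529} \approx -0.00018086$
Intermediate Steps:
$r{\left(T,o \right)} = 2 - o$
$J{\left(H,K \right)} = 2 - K$
$h{\left(v,Z \right)} = -8 - 18 Z$ ($h{\left(v,Z \right)} = -8 + Z 6 \left(-3\right) = -8 + 6 Z \left(-3\right) = -8 - 18 Z$)
$\frac{1}{J{\left(250,123 \right)} + h{\left(138,300 \right)}} = \frac{1}{\left(2 - 123\right) - 5408} = \frac{1}{-121 - 5408} = \frac{1}{-5529} = - \frac{1}{5529}$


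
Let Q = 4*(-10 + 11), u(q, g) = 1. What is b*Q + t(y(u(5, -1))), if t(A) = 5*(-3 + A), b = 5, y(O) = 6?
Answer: 35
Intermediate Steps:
Q = 4 (Q = 4*1 = 4)
t(A) = -15 + 5*A
b*Q + t(y(u(5, -1))) = 5*4 + (-15 + 5*6) = 20 + (-15 + 30) = 20 + 15 = 35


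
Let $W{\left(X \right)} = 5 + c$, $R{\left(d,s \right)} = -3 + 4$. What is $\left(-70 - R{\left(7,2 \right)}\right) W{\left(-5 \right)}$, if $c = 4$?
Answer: $-639$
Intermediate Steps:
$R{\left(d,s \right)} = 1$
$W{\left(X \right)} = 9$ ($W{\left(X \right)} = 5 + 4 = 9$)
$\left(-70 - R{\left(7,2 \right)}\right) W{\left(-5 \right)} = \left(-70 - 1\right) 9 = \left(-71\right) 9 = -639$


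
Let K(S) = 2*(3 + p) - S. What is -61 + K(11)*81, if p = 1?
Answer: -304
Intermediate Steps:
K(S) = 8 - S (K(S) = 2*(3 + 1) - S = 2*4 - S = 8 - S)
-61 + K(11)*81 = -61 + (8 - 1*11)*81 = -61 + (8 - 11)*81 = -61 - 3*81 = -61 - 243 = -304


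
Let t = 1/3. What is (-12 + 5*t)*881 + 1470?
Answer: -22901/3 ≈ -7633.7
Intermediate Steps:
t = ⅓ ≈ 0.33333
(-12 + 5*t)*881 + 1470 = (-12 + 5*(⅓))*881 + 1470 = (-12 + 5/3)*881 + 1470 = -31/3*881 + 1470 = -27311/3 + 1470 = -22901/3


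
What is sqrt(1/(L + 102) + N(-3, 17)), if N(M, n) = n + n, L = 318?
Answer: sqrt(1499505)/210 ≈ 5.8312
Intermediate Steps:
N(M, n) = 2*n
sqrt(1/(L + 102) + N(-3, 17)) = sqrt(1/(318 + 102) + 2*17) = sqrt(1/420 + 34) = sqrt(14281/420) = sqrt(1499505)/210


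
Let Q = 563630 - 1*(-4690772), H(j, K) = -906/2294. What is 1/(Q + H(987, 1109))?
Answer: 1147/6026798641 ≈ 1.9032e-7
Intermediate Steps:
H(j, K) = -453/1147 (H(j, K) = -906*1/2294 = -453/1147)
Q = 5254402 (Q = 563630 + 4690772 = 5254402)
1/(Q + H(987, 1109)) = 1/(5254402 - 453/1147) = 1/(6026798641/1147) = 1147/6026798641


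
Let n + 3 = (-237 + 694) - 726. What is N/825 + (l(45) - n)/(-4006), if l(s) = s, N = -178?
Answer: -974593/3304950 ≈ -0.29489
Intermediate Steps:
n = -272 (n = -3 + ((-237 + 694) - 726) = -3 + (457 - 726) = -3 - 269 = -272)
N/825 + (l(45) - n)/(-4006) = -178/825 + (45 - 1*(-272))/(-4006) = -178*1/825 + (45 + 272)*(-1/4006) = -178/825 + 317*(-1/4006) = -178/825 - 317/4006 = -974593/3304950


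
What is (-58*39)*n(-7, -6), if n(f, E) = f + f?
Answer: 31668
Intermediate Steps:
n(f, E) = 2*f
(-58*39)*n(-7, -6) = (-58*39)*(2*(-7)) = -2262*(-14) = 31668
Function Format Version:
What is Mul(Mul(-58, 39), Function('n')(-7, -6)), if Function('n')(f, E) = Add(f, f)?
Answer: 31668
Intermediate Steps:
Function('n')(f, E) = Mul(2, f)
Mul(Mul(-58, 39), Function('n')(-7, -6)) = Mul(Mul(-58, 39), Mul(2, -7)) = Mul(-2262, -14) = 31668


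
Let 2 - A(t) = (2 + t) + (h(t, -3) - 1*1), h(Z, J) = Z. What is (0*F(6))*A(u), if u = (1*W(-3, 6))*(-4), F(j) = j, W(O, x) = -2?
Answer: 0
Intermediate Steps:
u = 8 (u = (1*(-2))*(-4) = -2*(-4) = 8)
A(t) = 1 - 2*t (A(t) = 2 - ((2 + t) + (t - 1*1)) = 2 - ((2 + t) + (t - 1)) = 2 - ((2 + t) + (-1 + t)) = 2 - (1 + 2*t) = 2 + (-1 - 2*t) = 1 - 2*t)
(0*F(6))*A(u) = (0*6)*(1 - 2*8) = 0*(1 - 16) = 0*(-15) = 0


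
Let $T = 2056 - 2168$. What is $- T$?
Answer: $112$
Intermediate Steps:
$T = -112$
$- T = \left(-1\right) \left(-112\right) = 112$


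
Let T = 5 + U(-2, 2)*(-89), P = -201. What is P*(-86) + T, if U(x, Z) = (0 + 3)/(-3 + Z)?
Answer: 17558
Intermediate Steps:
U(x, Z) = 3/(-3 + Z)
T = 272 (T = 5 + (3/(-3 + 2))*(-89) = 5 + (3/(-1))*(-89) = 5 + (3*(-1))*(-89) = 5 - 3*(-89) = 5 + 267 = 272)
P*(-86) + T = -201*(-86) + 272 = 17286 + 272 = 17558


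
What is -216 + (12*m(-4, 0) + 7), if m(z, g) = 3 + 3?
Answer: -137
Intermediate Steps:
m(z, g) = 6
-216 + (12*m(-4, 0) + 7) = -216 + (12*6 + 7) = -216 + (72 + 7) = -216 + 79 = -137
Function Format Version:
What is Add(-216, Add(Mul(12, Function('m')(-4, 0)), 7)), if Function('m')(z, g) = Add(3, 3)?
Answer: -137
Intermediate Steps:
Function('m')(z, g) = 6
Add(-216, Add(Mul(12, Function('m')(-4, 0)), 7)) = Add(-216, Add(Mul(12, 6), 7)) = Add(-216, Add(72, 7)) = Add(-216, 79) = -137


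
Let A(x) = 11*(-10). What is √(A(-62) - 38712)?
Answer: I*√38822 ≈ 197.03*I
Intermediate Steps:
A(x) = -110
√(A(-62) - 38712) = √(-110 - 38712) = √(-38822) = I*√38822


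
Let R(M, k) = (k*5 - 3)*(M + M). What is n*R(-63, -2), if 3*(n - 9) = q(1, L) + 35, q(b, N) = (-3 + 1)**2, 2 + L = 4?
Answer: 36036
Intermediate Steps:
L = 2 (L = -2 + 4 = 2)
q(b, N) = 4 (q(b, N) = (-2)**2 = 4)
R(M, k) = 2*M*(-3 + 5*k) (R(M, k) = (5*k - 3)*(2*M) = (-3 + 5*k)*(2*M) = 2*M*(-3 + 5*k))
n = 22 (n = 9 + (4 + 35)/3 = 9 + (1/3)*39 = 9 + 13 = 22)
n*R(-63, -2) = 22*(2*(-63)*(-3 + 5*(-2))) = 22*(2*(-63)*(-3 - 10)) = 22*(2*(-63)*(-13)) = 22*1638 = 36036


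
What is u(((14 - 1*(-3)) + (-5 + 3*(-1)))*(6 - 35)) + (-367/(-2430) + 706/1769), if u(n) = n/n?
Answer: 6663473/4298670 ≈ 1.5501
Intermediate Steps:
u(n) = 1
u(((14 - 1*(-3)) + (-5 + 3*(-1)))*(6 - 35)) + (-367/(-2430) + 706/1769) = 1 + (-367/(-2430) + 706/1769) = 1 + (-367*(-1/2430) + 706*(1/1769)) = 1 + (367/2430 + 706/1769) = 1 + 2364803/4298670 = 6663473/4298670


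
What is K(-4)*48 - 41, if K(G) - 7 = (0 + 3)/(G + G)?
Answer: 277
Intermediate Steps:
K(G) = 7 + 3/(2*G) (K(G) = 7 + (0 + 3)/(G + G) = 7 + 3/((2*G)) = 7 + 3*(1/(2*G)) = 7 + 3/(2*G))
K(-4)*48 - 41 = (7 + (3/2)/(-4))*48 - 41 = (7 + (3/2)*(-¼))*48 - 41 = (7 - 3/8)*48 - 41 = (53/8)*48 - 41 = 318 - 41 = 277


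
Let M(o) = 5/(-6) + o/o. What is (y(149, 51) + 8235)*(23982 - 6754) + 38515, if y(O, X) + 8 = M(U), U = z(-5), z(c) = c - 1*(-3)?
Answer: 425328427/3 ≈ 1.4178e+8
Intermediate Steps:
z(c) = 3 + c (z(c) = c + 3 = 3 + c)
U = -2 (U = 3 - 5 = -2)
M(o) = ⅙ (M(o) = 5*(-⅙) + 1 = -⅚ + 1 = ⅙)
y(O, X) = -47/6 (y(O, X) = -8 + ⅙ = -47/6)
(y(149, 51) + 8235)*(23982 - 6754) + 38515 = (-47/6 + 8235)*(23982 - 6754) + 38515 = (49363/6)*17228 + 38515 = 425212882/3 + 38515 = 425328427/3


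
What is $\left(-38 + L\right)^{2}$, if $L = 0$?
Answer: $1444$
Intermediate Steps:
$\left(-38 + L\right)^{2} = \left(-38 + 0\right)^{2} = \left(-38\right)^{2} = 1444$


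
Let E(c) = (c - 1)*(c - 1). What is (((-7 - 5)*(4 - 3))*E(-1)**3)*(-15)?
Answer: 11520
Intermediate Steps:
E(c) = (-1 + c)**2 (E(c) = (-1 + c)*(-1 + c) = (-1 + c)**2)
(((-7 - 5)*(4 - 3))*E(-1)**3)*(-15) = (((-7 - 5)*(4 - 3))*((-1 - 1)**2)**3)*(-15) = ((-12*1)*((-2)**2)**3)*(-15) = -12*4**3*(-15) = -12*64*(-15) = -768*(-15) = 11520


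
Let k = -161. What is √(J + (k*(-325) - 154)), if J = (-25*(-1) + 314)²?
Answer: 2*√41773 ≈ 408.77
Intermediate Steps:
J = 114921 (J = (25 + 314)² = 339² = 114921)
√(J + (k*(-325) - 154)) = √(114921 + (-161*(-325) - 154)) = √(114921 + (52325 - 154)) = √(114921 + 52171) = √167092 = 2*√41773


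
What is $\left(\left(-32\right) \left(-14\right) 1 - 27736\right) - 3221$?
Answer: $-30509$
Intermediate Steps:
$\left(\left(-32\right) \left(-14\right) 1 - 27736\right) - 3221 = \left(448 \cdot 1 - 27736\right) - 3221 = \left(448 - 27736\right) - 3221 = -27288 - 3221 = -30509$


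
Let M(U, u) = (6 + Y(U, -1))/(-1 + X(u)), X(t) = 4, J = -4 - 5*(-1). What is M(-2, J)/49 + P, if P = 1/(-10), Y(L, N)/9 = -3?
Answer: -17/70 ≈ -0.24286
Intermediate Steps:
Y(L, N) = -27 (Y(L, N) = 9*(-3) = -27)
P = -1/10 ≈ -0.10000
J = 1 (J = -4 + 5 = 1)
M(U, u) = -7 (M(U, u) = (6 - 27)/(-1 + 4) = -21/3 = -21*1/3 = -7)
M(-2, J)/49 + P = -7/49 - 1/10 = (1/49)*(-7) - 1/10 = -1/7 - 1/10 = -17/70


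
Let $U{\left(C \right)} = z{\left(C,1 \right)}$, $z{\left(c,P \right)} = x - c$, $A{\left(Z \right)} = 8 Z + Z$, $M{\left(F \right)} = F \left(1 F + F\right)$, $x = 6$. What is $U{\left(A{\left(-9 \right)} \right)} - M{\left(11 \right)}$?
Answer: $-155$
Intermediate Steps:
$M{\left(F \right)} = 2 F^{2}$ ($M{\left(F \right)} = F \left(F + F\right) = F 2 F = 2 F^{2}$)
$A{\left(Z \right)} = 9 Z$
$z{\left(c,P \right)} = 6 - c$
$U{\left(C \right)} = 6 - C$
$U{\left(A{\left(-9 \right)} \right)} - M{\left(11 \right)} = \left(6 - 9 \left(-9\right)\right) - 2 \cdot 11^{2} = \left(6 - -81\right) - 2 \cdot 121 = \left(6 + 81\right) - 242 = 87 - 242 = -155$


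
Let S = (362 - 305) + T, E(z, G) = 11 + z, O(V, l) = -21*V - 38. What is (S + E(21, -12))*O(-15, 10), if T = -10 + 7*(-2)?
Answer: 18005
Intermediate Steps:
T = -24 (T = -10 - 14 = -24)
O(V, l) = -38 - 21*V
S = 33 (S = (362 - 305) - 24 = 57 - 24 = 33)
(S + E(21, -12))*O(-15, 10) = (33 + (11 + 21))*(-38 - 21*(-15)) = (33 + 32)*(-38 + 315) = 65*277 = 18005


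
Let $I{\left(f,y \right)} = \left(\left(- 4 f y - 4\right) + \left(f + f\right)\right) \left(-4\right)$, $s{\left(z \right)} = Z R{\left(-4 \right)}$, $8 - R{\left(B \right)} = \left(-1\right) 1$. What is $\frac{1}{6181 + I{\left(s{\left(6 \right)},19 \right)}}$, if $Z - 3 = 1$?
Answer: $\frac{1}{16853} \approx 5.9337 \cdot 10^{-5}$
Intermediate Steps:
$Z = 4$ ($Z = 3 + 1 = 4$)
$R{\left(B \right)} = 9$ ($R{\left(B \right)} = 8 - \left(-1\right) 1 = 8 - -1 = 8 + 1 = 9$)
$s{\left(z \right)} = 36$ ($s{\left(z \right)} = 4 \cdot 9 = 36$)
$I{\left(f,y \right)} = 16 - 8 f + 16 f y$ ($I{\left(f,y \right)} = \left(\left(- 4 f y - 4\right) + 2 f\right) \left(-4\right) = \left(\left(-4 - 4 f y\right) + 2 f\right) \left(-4\right) = \left(-4 + 2 f - 4 f y\right) \left(-4\right) = 16 - 8 f + 16 f y$)
$\frac{1}{6181 + I{\left(s{\left(6 \right)},19 \right)}} = \frac{1}{6181 + \left(16 - 288 + 16 \cdot 36 \cdot 19\right)} = \frac{1}{6181 + \left(16 - 288 + 10944\right)} = \frac{1}{6181 + 10672} = \frac{1}{16853}$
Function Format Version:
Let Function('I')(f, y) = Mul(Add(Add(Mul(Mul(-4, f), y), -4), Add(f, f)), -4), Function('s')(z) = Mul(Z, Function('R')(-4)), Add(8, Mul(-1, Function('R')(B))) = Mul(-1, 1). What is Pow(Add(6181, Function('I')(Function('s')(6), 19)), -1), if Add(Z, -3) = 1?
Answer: Rational(1, 16853) ≈ 5.9337e-5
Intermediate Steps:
Z = 4 (Z = Add(3, 1) = 4)
Function('R')(B) = 9 (Function('R')(B) = Add(8, Mul(-1, Mul(-1, 1))) = Add(8, Mul(-1, -1)) = Add(8, 1) = 9)
Function('s')(z) = 36 (Function('s')(z) = Mul(4, 9) = 36)
Function('I')(f, y) = Add(16, Mul(-8, f), Mul(16, f, y)) (Function('I')(f, y) = Mul(Add(Add(Mul(-4, f, y), -4), Mul(2, f)), -4) = Mul(Add(Add(-4, Mul(-4, f, y)), Mul(2, f)), -4) = Mul(Add(-4, Mul(2, f), Mul(-4, f, y)), -4) = Add(16, Mul(-8, f), Mul(16, f, y)))
Pow(Add(6181, Function('I')(Function('s')(6), 19)), -1) = Pow(Add(6181, Add(16, Mul(-8, 36), Mul(16, 36, 19))), -1) = Pow(Add(6181, Add(16, -288, 10944)), -1) = Pow(Add(6181, 10672), -1) = Pow(16853, -1) = Rational(1, 16853)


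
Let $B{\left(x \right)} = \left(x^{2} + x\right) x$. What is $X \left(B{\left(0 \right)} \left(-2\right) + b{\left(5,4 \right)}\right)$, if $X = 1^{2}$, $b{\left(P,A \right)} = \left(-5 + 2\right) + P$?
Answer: $2$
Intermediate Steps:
$b{\left(P,A \right)} = -3 + P$
$X = 1$
$B{\left(x \right)} = x \left(x + x^{2}\right)$ ($B{\left(x \right)} = \left(x + x^{2}\right) x = x \left(x + x^{2}\right)$)
$X \left(B{\left(0 \right)} \left(-2\right) + b{\left(5,4 \right)}\right) = 1 \left(0^{2} \left(1 + 0\right) \left(-2\right) + \left(-3 + 5\right)\right) = 1 \left(0 \cdot 1 \left(-2\right) + 2\right) = 1 \left(0 \left(-2\right) + 2\right) = 1 \left(0 + 2\right) = 1 \cdot 2 = 2$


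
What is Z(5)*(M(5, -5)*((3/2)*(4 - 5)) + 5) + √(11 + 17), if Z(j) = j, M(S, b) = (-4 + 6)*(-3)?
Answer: 70 + 2*√7 ≈ 75.292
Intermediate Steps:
M(S, b) = -6 (M(S, b) = 2*(-3) = -6)
Z(5)*(M(5, -5)*((3/2)*(4 - 5)) + 5) + √(11 + 17) = 5*(-6*3/2*(4 - 5) + 5) + √(11 + 17) = 5*(-6*3*(½)*(-1) + 5) + √28 = 5*(-9*(-1) + 5) + 2*√7 = 5*(-6*(-3/2) + 5) + 2*√7 = 5*(9 + 5) + 2*√7 = 5*14 + 2*√7 = 70 + 2*√7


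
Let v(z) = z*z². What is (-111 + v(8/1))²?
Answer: 160801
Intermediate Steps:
v(z) = z³
(-111 + v(8/1))² = (-111 + (8/1)³)² = (-111 + (8*1)³)² = (-111 + 8³)² = (-111 + 512)² = 401² = 160801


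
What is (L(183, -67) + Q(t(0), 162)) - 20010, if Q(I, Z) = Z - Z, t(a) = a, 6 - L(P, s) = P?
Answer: -20187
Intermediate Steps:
L(P, s) = 6 - P
Q(I, Z) = 0
(L(183, -67) + Q(t(0), 162)) - 20010 = ((6 - 1*183) + 0) - 20010 = ((6 - 183) + 0) - 20010 = (-177 + 0) - 20010 = -177 - 20010 = -20187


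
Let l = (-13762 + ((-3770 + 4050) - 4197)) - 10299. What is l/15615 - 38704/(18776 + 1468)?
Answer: -10840274/2926945 ≈ -3.7036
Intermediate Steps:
l = -27978 (l = (-13762 + (280 - 4197)) - 10299 = (-13762 - 3917) - 10299 = -17679 - 10299 = -27978)
l/15615 - 38704/(18776 + 1468) = -27978/15615 - 38704/(18776 + 1468) = -27978*1/15615 - 38704/20244 = -9326/5205 - 38704*1/20244 = -9326/5205 - 9676/5061 = -10840274/2926945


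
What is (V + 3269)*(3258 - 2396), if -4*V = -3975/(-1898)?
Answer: 10694951663/3796 ≈ 2.8174e+6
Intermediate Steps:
V = -3975/7592 (V = -(-3975)/(4*(-1898)) = -(-3975)*(-1)/(4*1898) = -1/4*3975/1898 = -3975/7592 ≈ -0.52358)
(V + 3269)*(3258 - 2396) = (-3975/7592 + 3269)*(3258 - 2396) = (24814273/7592)*862 = 10694951663/3796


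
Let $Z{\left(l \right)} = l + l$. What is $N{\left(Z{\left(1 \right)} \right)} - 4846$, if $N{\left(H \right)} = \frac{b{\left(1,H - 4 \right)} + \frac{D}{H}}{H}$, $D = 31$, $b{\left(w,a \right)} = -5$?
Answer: $- \frac{19363}{4} \approx -4840.8$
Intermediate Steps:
$Z{\left(l \right)} = 2 l$
$N{\left(H \right)} = \frac{-5 + \frac{31}{H}}{H}$
$N{\left(Z{\left(1 \right)} \right)} - 4846 = \frac{31 - 5 \cdot 2 \cdot 1}{4} - 4846 = \frac{31 - 10}{4} - 4846 = \frac{1}{4} \cdot 21 - 4846 = \frac{21}{4} - 4846 = - \frac{19363}{4}$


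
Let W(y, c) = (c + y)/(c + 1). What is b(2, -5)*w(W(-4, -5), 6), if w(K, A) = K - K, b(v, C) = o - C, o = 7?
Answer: 0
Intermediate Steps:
b(v, C) = 7 - C
W(y, c) = (c + y)/(1 + c)
w(K, A) = 0
b(2, -5)*w(W(-4, -5), 6) = (7 - 1*(-5))*0 = (7 + 5)*0 = 12*0 = 0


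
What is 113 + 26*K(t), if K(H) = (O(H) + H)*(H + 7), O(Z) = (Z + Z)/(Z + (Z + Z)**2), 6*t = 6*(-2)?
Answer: -1289/7 ≈ -184.14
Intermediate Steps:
t = -2 (t = (6*(-2))/6 = (1/6)*(-12) = -2)
O(Z) = 2*Z/(Z + 4*Z**2) (O(Z) = (2*Z)/(Z + (2*Z)**2) = (2*Z)/(Z + 4*Z**2) = 2*Z/(Z + 4*Z**2))
K(H) = (7 + H)*(H + 2/(1 + 4*H)) (K(H) = (2/(1 + 4*H) + H)*(H + 7) = (H + 2/(1 + 4*H))*(7 + H) = (7 + H)*(H + 2/(1 + 4*H)))
113 + 26*K(t) = 113 + 26*((14 + 2*(-2) - 2*(1 + 4*(-2))*(7 - 2))/(1 + 4*(-2))) = 113 + 26*((14 - 4 - 2*(1 - 8)*5)/(1 - 8)) = 113 + 26*((14 - 4 - 2*(-7)*5)/(-7)) = 113 + 26*(-(14 - 4 + 70)/7) = 113 + 26*(-1/7*80) = 113 + 26*(-80/7) = 113 - 2080/7 = -1289/7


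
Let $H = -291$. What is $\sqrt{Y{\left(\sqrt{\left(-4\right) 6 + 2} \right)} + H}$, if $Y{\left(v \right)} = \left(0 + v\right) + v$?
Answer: $\sqrt{-291 + 2 i \sqrt{22}} \approx 0.2749 + 17.061 i$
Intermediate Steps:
$Y{\left(v \right)} = 2 v$ ($Y{\left(v \right)} = v + v = 2 v$)
$\sqrt{Y{\left(\sqrt{\left(-4\right) 6 + 2} \right)} + H} = \sqrt{2 \sqrt{\left(-4\right) 6 + 2} - 291} = \sqrt{2 \sqrt{-24 + 2} - 291} = \sqrt{2 \sqrt{-22} - 291} = \sqrt{2 i \sqrt{22} - 291} = \sqrt{-291 + 2 i \sqrt{22}}$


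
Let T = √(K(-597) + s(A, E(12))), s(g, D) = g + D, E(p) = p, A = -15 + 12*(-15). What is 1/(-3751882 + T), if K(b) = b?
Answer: -1875941/7038309271352 - I*√195/7038309271352 ≈ -2.6653e-7 - 1.984e-12*I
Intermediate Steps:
A = -195 (A = -15 - 180 = -195)
s(g, D) = D + g
T = 2*I*√195 (T = √(-597 + (12 - 195)) = √(-597 - 183) = √(-780) = 2*I*√195 ≈ 27.928*I)
1/(-3751882 + T) = 1/(-3751882 + 2*I*√195)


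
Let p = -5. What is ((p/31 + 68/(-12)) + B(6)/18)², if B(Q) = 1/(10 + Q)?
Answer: 2704104001/79709184 ≈ 33.925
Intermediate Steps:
((p/31 + 68/(-12)) + B(6)/18)² = ((-5/31 + 68/(-12)) + 1/((10 + 6)*18))² = ((-5*1/31 + 68*(-1/12)) + (1/18)/16)² = ((-5/31 - 17/3) + (1/16)*(1/18))² = (-542/93 + 1/288)² = (-52001/8928)² = 2704104001/79709184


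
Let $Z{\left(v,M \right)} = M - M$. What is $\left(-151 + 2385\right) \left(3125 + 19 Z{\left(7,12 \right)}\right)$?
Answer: $6981250$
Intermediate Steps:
$Z{\left(v,M \right)} = 0$
$\left(-151 + 2385\right) \left(3125 + 19 Z{\left(7,12 \right)}\right) = \left(-151 + 2385\right) \left(3125 + 19 \cdot 0\right) = 2234 \left(3125 + 0\right) = 2234 \cdot 3125 = 6981250$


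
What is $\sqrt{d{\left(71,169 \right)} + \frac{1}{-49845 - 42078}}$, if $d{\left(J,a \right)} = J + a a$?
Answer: $\frac{\sqrt{241935759491205}}{91923} \approx 169.21$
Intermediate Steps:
$d{\left(J,a \right)} = J + a^{2}$
$\sqrt{d{\left(71,169 \right)} + \frac{1}{-49845 - 42078}} = \sqrt{\left(71 + 169^{2}\right) + \frac{1}{-49845 - 42078}} = \sqrt{\left(71 + 28561\right) + \frac{1}{-91923}} = \sqrt{28632 - \frac{1}{91923}} = \sqrt{\frac{2631939335}{91923}} = \frac{\sqrt{241935759491205}}{91923}$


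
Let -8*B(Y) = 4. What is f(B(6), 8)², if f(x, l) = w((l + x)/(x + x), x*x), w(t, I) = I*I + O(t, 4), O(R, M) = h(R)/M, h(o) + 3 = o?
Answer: 1681/256 ≈ 6.5664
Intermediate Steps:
h(o) = -3 + o
B(Y) = -½ (B(Y) = -⅛*4 = -½)
O(R, M) = (-3 + R)/M
w(t, I) = -¾ + I² + t/4 (w(t, I) = I*I + (-3 + t)/4 = I² + (-3 + t)/4 = I² + (-¾ + t/4) = -¾ + I² + t/4)
f(x, l) = -¾ + x⁴ + (l + x)/(8*x) (f(x, l) = -¾ + (x*x)² + ((l + x)/(x + x))/4 = -¾ + (x²)² + ((l + x)/((2*x)))/4 = -¾ + x⁴ + ((l + x)*(1/(2*x)))/4 = -¾ + x⁴ + ((l + x)/(2*x))/4 = -¾ + x⁴ + (l + x)/(8*x))
f(B(6), 8)² = (-5/8 + (-½)⁴ + (⅛)*8/(-½))² = (-5/8 + 1/16 + (⅛)*8*(-2))² = (-5/8 + 1/16 - 2)² = (-41/16)² = 1681/256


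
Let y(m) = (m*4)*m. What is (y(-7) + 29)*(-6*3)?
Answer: -4050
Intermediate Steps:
y(m) = 4*m**2 (y(m) = (4*m)*m = 4*m**2)
(y(-7) + 29)*(-6*3) = (4*(-7)**2 + 29)*(-6*3) = (4*49 + 29)*(-18) = (196 + 29)*(-18) = 225*(-18) = -4050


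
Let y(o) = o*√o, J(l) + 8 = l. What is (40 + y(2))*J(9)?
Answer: 40 + 2*√2 ≈ 42.828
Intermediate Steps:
J(l) = -8 + l
y(o) = o^(3/2)
(40 + y(2))*J(9) = (40 + 2^(3/2))*(-8 + 9) = (40 + 2*√2)*1 = 40 + 2*√2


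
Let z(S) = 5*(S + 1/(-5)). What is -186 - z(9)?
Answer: -230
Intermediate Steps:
z(S) = -1 + 5*S (z(S) = 5*(S - ⅕) = 5*(-⅕ + S) = -1 + 5*S)
-186 - z(9) = -186 - (-1 + 5*9) = -186 - (-1 + 45) = -186 - 1*44 = -186 - 44 = -230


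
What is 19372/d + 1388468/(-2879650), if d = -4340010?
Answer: -304087479224/624885489825 ≈ -0.48663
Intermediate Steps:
19372/d + 1388468/(-2879650) = 19372/(-4340010) + 1388468/(-2879650) = 19372*(-1/4340010) + 1388468*(-1/2879650) = -9686/2170005 - 694234/1439825 = -304087479224/624885489825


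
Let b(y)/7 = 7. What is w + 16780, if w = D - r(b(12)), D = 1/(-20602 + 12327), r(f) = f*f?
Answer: 118986224/8275 ≈ 14379.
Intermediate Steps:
b(y) = 49 (b(y) = 7*7 = 49)
r(f) = f**2
D = -1/8275 (D = 1/(-8275) = -1/8275 ≈ -0.00012085)
w = -19868276/8275 (w = -1/8275 - 1*49**2 = -1/8275 - 1*2401 = -1/8275 - 2401 = -19868276/8275 ≈ -2401.0)
w + 16780 = -19868276/8275 + 16780 = 118986224/8275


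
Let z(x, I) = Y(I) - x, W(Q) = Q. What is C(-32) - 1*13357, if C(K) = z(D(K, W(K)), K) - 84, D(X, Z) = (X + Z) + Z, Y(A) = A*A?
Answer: -12321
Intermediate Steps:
Y(A) = A²
D(X, Z) = X + 2*Z
z(x, I) = I² - x
C(K) = -84 + K² - 3*K (C(K) = (K² - (K + 2*K)) - 84 = (K² - 3*K) - 84 = -84 + K² - 3*K)
C(-32) - 1*13357 = (-84 + (-32)² - 3*(-32)) - 1*13357 = (-84 + 1024 + 96) - 13357 = 1036 - 13357 = -12321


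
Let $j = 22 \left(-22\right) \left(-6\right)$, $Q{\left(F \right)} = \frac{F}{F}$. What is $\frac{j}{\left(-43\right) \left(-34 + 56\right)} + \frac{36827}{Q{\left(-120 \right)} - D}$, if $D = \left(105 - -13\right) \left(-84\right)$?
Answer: $\frac{275045}{426259} \approx 0.64525$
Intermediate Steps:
$Q{\left(F \right)} = 1$
$j = 2904$ ($j = \left(-484\right) \left(-6\right) = 2904$)
$D = -9912$ ($D = \left(105 + 13\right) \left(-84\right) = 118 \left(-84\right) = -9912$)
$\frac{j}{\left(-43\right) \left(-34 + 56\right)} + \frac{36827}{Q{\left(-120 \right)} - D} = \frac{2904}{\left(-43\right) \left(-34 + 56\right)} + \frac{36827}{1 - -9912} = \frac{2904}{\left(-43\right) 22} + \frac{36827}{1 + 9912} = \frac{2904}{-946} + \frac{36827}{9913} = 2904 \left(- \frac{1}{946}\right) + 36827 \cdot \frac{1}{9913} = - \frac{132}{43} + \frac{36827}{9913} = \frac{275045}{426259}$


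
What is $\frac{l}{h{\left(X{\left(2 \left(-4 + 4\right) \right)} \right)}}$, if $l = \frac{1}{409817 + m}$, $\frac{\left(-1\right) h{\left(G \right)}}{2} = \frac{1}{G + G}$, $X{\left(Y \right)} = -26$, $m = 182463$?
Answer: $\frac{1}{22780} \approx 4.3898 \cdot 10^{-5}$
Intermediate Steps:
$h{\left(G \right)} = - \frac{1}{G}$ ($h{\left(G \right)} = - \frac{2}{G + G} = - \frac{2}{2 G} = - 2 \frac{1}{2 G} = - \frac{1}{G}$)
$l = \frac{1}{592280}$ ($l = \frac{1}{409817 + 182463} = \frac{1}{592280} \approx 1.6884 \cdot 10^{-6}$)
$\frac{l}{h{\left(X{\left(2 \left(-4 + 4\right) \right)} \right)}} = \frac{1}{592280 \left(- \frac{1}{-26}\right)} = \frac{1}{592280 \left(\left(-1\right) \left(- \frac{1}{26}\right)\right)} = \frac{\frac{1}{\frac{1}{26}}}{592280} = \frac{1}{592280} \cdot 26 = \frac{1}{22780}$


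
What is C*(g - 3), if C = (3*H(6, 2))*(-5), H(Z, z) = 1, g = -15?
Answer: 270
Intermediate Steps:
C = -15 (C = (3*1)*(-5) = 3*(-5) = -15)
C*(g - 3) = -15*(-15 - 3) = -15*(-18) = 270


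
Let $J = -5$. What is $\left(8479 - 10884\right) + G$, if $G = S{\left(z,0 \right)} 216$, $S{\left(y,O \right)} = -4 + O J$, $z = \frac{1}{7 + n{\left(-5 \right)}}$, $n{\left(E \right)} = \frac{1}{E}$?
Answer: $-3269$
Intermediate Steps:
$z = \frac{5}{34}$ ($z = \frac{1}{7 + \frac{1}{-5}} = \frac{1}{7 - \frac{1}{5}} = \frac{1}{\frac{34}{5}} = \frac{5}{34} \approx 0.14706$)
$S{\left(y,O \right)} = -4 - 5 O$ ($S{\left(y,O \right)} = -4 + O \left(-5\right) = -4 - 5 O$)
$G = -864$ ($G = \left(-4 - 0\right) 216 = \left(-4 + 0\right) 216 = \left(-4\right) 216 = -864$)
$\left(8479 - 10884\right) + G = \left(8479 - 10884\right) - 864 = -2405 - 864 = -3269$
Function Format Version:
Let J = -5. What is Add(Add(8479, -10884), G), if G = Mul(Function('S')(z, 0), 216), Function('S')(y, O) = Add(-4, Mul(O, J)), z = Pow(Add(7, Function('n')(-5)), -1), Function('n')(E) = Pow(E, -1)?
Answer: -3269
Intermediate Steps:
z = Rational(5, 34) (z = Pow(Add(7, Pow(-5, -1)), -1) = Pow(Add(7, Rational(-1, 5)), -1) = Pow(Rational(34, 5), -1) = Rational(5, 34) ≈ 0.14706)
Function('S')(y, O) = Add(-4, Mul(-5, O)) (Function('S')(y, O) = Add(-4, Mul(O, -5)) = Add(-4, Mul(-5, O)))
G = -864 (G = Mul(Add(-4, Mul(-5, 0)), 216) = Mul(Add(-4, 0), 216) = Mul(-4, 216) = -864)
Add(Add(8479, -10884), G) = Add(Add(8479, -10884), -864) = Add(-2405, -864) = -3269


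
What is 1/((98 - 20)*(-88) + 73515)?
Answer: 1/66651 ≈ 1.5004e-5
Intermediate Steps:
1/((98 - 20)*(-88) + 73515) = 1/(78*(-88) + 73515) = 1/(-6864 + 73515) = 1/66651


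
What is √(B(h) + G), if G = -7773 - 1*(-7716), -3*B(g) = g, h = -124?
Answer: I*√141/3 ≈ 3.9581*I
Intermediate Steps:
B(g) = -g/3
G = -57 (G = -7773 + 7716 = -57)
√(B(h) + G) = √(-⅓*(-124) - 57) = √(124/3 - 57) = √(-47/3) = I*√141/3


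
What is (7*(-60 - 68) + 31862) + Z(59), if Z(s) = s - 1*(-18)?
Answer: 31043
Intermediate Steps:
Z(s) = 18 + s (Z(s) = s + 18 = 18 + s)
(7*(-60 - 68) + 31862) + Z(59) = (7*(-60 - 68) + 31862) + (18 + 59) = (7*(-128) + 31862) + 77 = (-896 + 31862) + 77 = 30966 + 77 = 31043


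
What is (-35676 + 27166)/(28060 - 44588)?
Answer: 4255/8264 ≈ 0.51488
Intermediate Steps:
(-35676 + 27166)/(28060 - 44588) = -8510/(-16528) = -8510*(-1/16528) = 4255/8264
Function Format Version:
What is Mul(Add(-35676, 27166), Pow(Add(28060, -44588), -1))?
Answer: Rational(4255, 8264) ≈ 0.51488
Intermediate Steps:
Mul(Add(-35676, 27166), Pow(Add(28060, -44588), -1)) = Mul(-8510, Pow(-16528, -1)) = Mul(-8510, Rational(-1, 16528)) = Rational(4255, 8264)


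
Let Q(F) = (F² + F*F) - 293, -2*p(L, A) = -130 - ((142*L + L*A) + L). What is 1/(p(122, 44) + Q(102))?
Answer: 1/31987 ≈ 3.1263e-5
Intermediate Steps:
p(L, A) = 65 + 143*L/2 + A*L/2 (p(L, A) = -(-130 - ((142*L + L*A) + L))/2 = -(-130 - ((142*L + A*L) + L))/2 = -(-130 - (143*L + A*L))/2 = -(-130 + (-143*L - A*L))/2 = -(-130 - 143*L - A*L)/2 = 65 + 143*L/2 + A*L/2)
Q(F) = -293 + 2*F² (Q(F) = (F² + F²) - 293 = 2*F² - 293 = -293 + 2*F²)
1/(p(122, 44) + Q(102)) = 1/((65 + (143/2)*122 + (½)*44*122) + (-293 + 2*102²)) = 1/((65 + 8723 + 2684) + (-293 + 2*10404)) = 1/(11472 + (-293 + 20808)) = 1/(11472 + 20515) = 1/31987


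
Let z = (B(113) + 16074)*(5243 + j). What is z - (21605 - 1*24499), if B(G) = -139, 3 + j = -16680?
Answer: -182293506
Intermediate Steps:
j = -16683 (j = -3 - 16680 = -16683)
z = -182296400 (z = (-139 + 16074)*(5243 - 16683) = 15935*(-11440) = -182296400)
z - (21605 - 1*24499) = -182296400 - (21605 - 1*24499) = -182296400 - (21605 - 24499) = -182296400 - 1*(-2894) = -182296400 + 2894 = -182293506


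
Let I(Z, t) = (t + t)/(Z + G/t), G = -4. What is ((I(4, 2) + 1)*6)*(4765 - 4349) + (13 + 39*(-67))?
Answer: 4888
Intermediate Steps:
I(Z, t) = 2*t/(Z - 4/t) (I(Z, t) = (t + t)/(Z - 4/t) = (2*t)/(Z - 4/t) = 2*t/(Z - 4/t))
((I(4, 2) + 1)*6)*(4765 - 4349) + (13 + 39*(-67)) = ((2*2²/(-4 + 4*2) + 1)*6)*(4765 - 4349) + (13 + 39*(-67)) = ((2*4/(-4 + 8) + 1)*6)*416 + (13 - 2613) = ((2*4/4 + 1)*6)*416 - 2600 = ((2*4*(¼) + 1)*6)*416 - 2600 = ((2 + 1)*6)*416 - 2600 = (3*6)*416 - 2600 = 18*416 - 2600 = 7488 - 2600 = 4888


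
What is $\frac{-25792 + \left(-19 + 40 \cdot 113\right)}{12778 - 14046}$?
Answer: $\frac{21291}{1268} \approx 16.791$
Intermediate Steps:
$\frac{-25792 + \left(-19 + 40 \cdot 113\right)}{12778 - 14046} = \frac{-25792 + \left(-19 + 4520\right)}{-1268} = \left(-25792 + 4501\right) \left(- \frac{1}{1268}\right) = \left(-21291\right) \left(- \frac{1}{1268}\right) = \frac{21291}{1268}$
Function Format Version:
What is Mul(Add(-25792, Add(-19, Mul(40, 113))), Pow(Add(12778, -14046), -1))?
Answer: Rational(21291, 1268) ≈ 16.791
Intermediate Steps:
Mul(Add(-25792, Add(-19, Mul(40, 113))), Pow(Add(12778, -14046), -1)) = Mul(Add(-25792, Add(-19, 4520)), Pow(-1268, -1)) = Mul(Add(-25792, 4501), Rational(-1, 1268)) = Mul(-21291, Rational(-1, 1268)) = Rational(21291, 1268)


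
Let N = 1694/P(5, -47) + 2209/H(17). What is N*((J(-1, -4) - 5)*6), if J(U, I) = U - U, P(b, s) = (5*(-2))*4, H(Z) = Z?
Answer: -89343/34 ≈ -2627.7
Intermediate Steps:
P(b, s) = -40 (P(b, s) = -10*4 = -40)
J(U, I) = 0
N = 29781/340 (N = 1694/(-40) + 2209/17 = 1694*(-1/40) + 2209*(1/17) = -847/20 + 2209/17 = 29781/340 ≈ 87.591)
N*((J(-1, -4) - 5)*6) = 29781*((0 - 5)*6)/340 = 29781*(-5*6)/340 = (29781/340)*(-30) = -89343/34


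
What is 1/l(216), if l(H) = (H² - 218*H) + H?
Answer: -1/216 ≈ -0.0046296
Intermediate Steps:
l(H) = H² - 217*H
1/l(216) = 1/(216*(-217 + 216)) = 1/(216*(-1)) = 1/(-216) = -1/216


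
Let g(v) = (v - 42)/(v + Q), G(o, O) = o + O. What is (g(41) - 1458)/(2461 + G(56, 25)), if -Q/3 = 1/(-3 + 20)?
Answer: -1011869/1764148 ≈ -0.57357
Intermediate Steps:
G(o, O) = O + o
Q = -3/17 (Q = -3/(-3 + 20) = -3/17 ≈ -0.17647)
g(v) = (-42 + v)/(-3/17 + v) (g(v) = (v - 42)/(v - 3/17) = (-42 + v)/(-3/17 + v))
(g(41) - 1458)/(2461 + G(56, 25)) = (17*(-42 + 41)/(-3 + 17*41) - 1458)/(2461 + (25 + 56)) = (17*(-1)/(-3 + 697) - 1458)/(2461 + 81) = (17*(-1)/694 - 1458)/2542 = (17*(1/694)*(-1) - 1458)*(1/2542) = (-17/694 - 1458)*(1/2542) = -1011869/694*1/2542 = -1011869/1764148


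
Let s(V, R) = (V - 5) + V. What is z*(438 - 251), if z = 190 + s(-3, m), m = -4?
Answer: 33473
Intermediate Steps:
s(V, R) = -5 + 2*V (s(V, R) = (-5 + V) + V = -5 + 2*V)
z = 179 (z = 190 + (-5 + 2*(-3)) = 190 + (-5 - 6) = 190 - 11 = 179)
z*(438 - 251) = 179*(438 - 251) = 179*187 = 33473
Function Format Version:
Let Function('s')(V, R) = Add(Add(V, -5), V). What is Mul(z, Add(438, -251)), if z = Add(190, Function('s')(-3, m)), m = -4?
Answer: 33473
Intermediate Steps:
Function('s')(V, R) = Add(-5, Mul(2, V)) (Function('s')(V, R) = Add(Add(-5, V), V) = Add(-5, Mul(2, V)))
z = 179 (z = Add(190, Add(-5, Mul(2, -3))) = Add(190, Add(-5, -6)) = Add(190, -11) = 179)
Mul(z, Add(438, -251)) = Mul(179, Add(438, -251)) = Mul(179, 187) = 33473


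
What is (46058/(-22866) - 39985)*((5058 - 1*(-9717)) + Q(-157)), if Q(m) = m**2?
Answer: -18023530556416/11433 ≈ -1.5764e+9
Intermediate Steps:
(46058/(-22866) - 39985)*((5058 - 1*(-9717)) + Q(-157)) = (46058/(-22866) - 39985)*((5058 - 1*(-9717)) + (-157)**2) = (46058*(-1/22866) - 39985)*((5058 + 9717) + 24649) = (-23029/11433 - 39985)*(14775 + 24649) = -457171534/11433*39424 = -18023530556416/11433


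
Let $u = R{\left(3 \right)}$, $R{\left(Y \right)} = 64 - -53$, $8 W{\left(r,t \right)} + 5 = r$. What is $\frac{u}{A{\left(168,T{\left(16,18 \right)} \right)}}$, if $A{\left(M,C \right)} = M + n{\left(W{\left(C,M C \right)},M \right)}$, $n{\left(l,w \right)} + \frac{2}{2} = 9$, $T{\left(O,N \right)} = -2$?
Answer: $\frac{117}{176} \approx 0.66477$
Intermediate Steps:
$W{\left(r,t \right)} = - \frac{5}{8} + \frac{r}{8}$
$n{\left(l,w \right)} = 8$ ($n{\left(l,w \right)} = -1 + 9 = 8$)
$A{\left(M,C \right)} = 8 + M$ ($A{\left(M,C \right)} = M + 8 = 8 + M$)
$R{\left(Y \right)} = 117$ ($R{\left(Y \right)} = 64 + 53 = 117$)
$u = 117$
$\frac{u}{A{\left(168,T{\left(16,18 \right)} \right)}} = \frac{117}{8 + 168} = \frac{117}{176}$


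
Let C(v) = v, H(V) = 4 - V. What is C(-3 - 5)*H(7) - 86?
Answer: -62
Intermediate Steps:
C(-3 - 5)*H(7) - 86 = (-3 - 5)*(4 - 1*7) - 86 = -8*(4 - 7) - 86 = -8*(-3) - 86 = 24 - 86 = -62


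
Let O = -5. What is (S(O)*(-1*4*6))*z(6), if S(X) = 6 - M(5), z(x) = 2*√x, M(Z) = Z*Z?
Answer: 912*√6 ≈ 2233.9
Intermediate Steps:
M(Z) = Z²
S(X) = -19 (S(X) = 6 - 1*5² = 6 - 1*25 = 6 - 25 = -19)
(S(O)*(-1*4*6))*z(6) = (-19*(-1*4)*6)*(2*√6) = (-(-76)*6)*(2*√6) = (-19*(-24))*(2*√6) = 456*(2*√6) = 912*√6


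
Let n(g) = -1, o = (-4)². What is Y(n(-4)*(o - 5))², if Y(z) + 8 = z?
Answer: 361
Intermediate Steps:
o = 16
Y(z) = -8 + z
Y(n(-4)*(o - 5))² = (-8 - (16 - 5))² = (-8 - 1*11)² = (-8 - 11)² = (-19)² = 361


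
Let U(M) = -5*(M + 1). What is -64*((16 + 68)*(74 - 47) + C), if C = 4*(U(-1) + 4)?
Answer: -146176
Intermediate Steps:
U(M) = -5 - 5*M (U(M) = -5*(1 + M) = -5 - 5*M)
C = 16 (C = 4*((-5 - 5*(-1)) + 4) = 4*((-5 + 5) + 4) = 4*(0 + 4) = 4*4 = 16)
-64*((16 + 68)*(74 - 47) + C) = -64*((16 + 68)*(74 - 47) + 16) = -64*(84*27 + 16) = -64*(2268 + 16) = -64*2284 = -146176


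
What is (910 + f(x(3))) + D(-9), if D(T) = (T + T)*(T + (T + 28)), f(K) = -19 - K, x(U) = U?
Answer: 708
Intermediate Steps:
D(T) = 2*T*(28 + 2*T) (D(T) = (2*T)*(T + (28 + T)) = (2*T)*(28 + 2*T) = 2*T*(28 + 2*T))
(910 + f(x(3))) + D(-9) = (910 + (-19 - 1*3)) + 4*(-9)*(14 - 9) = (910 + (-19 - 3)) + 4*(-9)*5 = (910 - 22) - 180 = 888 - 180 = 708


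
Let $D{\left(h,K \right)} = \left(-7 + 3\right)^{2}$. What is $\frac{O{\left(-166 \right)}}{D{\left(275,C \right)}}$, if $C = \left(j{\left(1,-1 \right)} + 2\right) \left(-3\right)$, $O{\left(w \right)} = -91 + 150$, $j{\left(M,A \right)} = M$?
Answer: $\frac{59}{16} \approx 3.6875$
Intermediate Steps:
$O{\left(w \right)} = 59$
$C = -9$ ($C = \left(1 + 2\right) \left(-3\right) = 3 \left(-3\right) = -9$)
$D{\left(h,K \right)} = 16$ ($D{\left(h,K \right)} = \left(-4\right)^{2} = 16$)
$\frac{O{\left(-166 \right)}}{D{\left(275,C \right)}} = \frac{59}{16}$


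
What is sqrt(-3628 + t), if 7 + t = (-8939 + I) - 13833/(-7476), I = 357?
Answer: I*sqrt(18964215319)/1246 ≈ 110.52*I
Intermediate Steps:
t = -21399177/2492 (t = -7 + ((-8939 + 357) - 13833/(-7476)) = -7 + (-8582 - 13833*(-1/7476)) = -7 + (-8582 + 4611/2492) = -7 - 21381733/2492 = -21399177/2492 ≈ -8587.2)
sqrt(-3628 + t) = sqrt(-3628 - 21399177/2492) = sqrt(-30440153/2492) = I*sqrt(18964215319)/1246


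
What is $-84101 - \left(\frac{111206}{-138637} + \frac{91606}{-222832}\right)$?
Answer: $- \frac{1299037263588985}{15446379992} \approx -84100.0$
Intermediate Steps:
$-84101 - \left(\frac{111206}{-138637} + \frac{91606}{-222832}\right) = -84101 - \left(111206 \left(- \frac{1}{138637}\right) + 91606 \left(- \frac{1}{222832}\right)\right) = -84101 - \left(- \frac{111206}{138637} - \frac{45803}{111416}\right) = -84101 - - \frac{18740118207}{15446379992} = -84101 + \frac{18740118207}{15446379992} = - \frac{1299037263588985}{15446379992}$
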